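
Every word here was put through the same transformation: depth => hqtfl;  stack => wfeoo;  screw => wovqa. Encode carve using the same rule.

A repeating key of period 2 is used — shifts +4, +12 over and over.
On carve: c+4=g, a+12=m, r+4=v, v+12=h, e+4=i.

gmvhi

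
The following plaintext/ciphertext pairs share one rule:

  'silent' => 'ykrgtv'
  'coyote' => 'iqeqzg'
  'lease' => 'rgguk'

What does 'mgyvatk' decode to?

Shifts by position in silent: pos 0: s→y (+6), pos 1: i→k (+2), pos 2: l→r (+6), pos 3: e→g (+2) — repeating every 2. A repeating key of period 2 is used — shifts +6, +2 over and over.
Reversing it on mgyvatk: m−6=g, g−2=e, y−6=s, v−2=t, a−6=u, t−2=r, k−6=e.

gesture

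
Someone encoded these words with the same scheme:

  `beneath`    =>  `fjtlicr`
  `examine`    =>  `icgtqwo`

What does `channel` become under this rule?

gmguvnv

Letter i (0-indexed) is shifted by i+4, so successive shifts are 4, 5, 6, ….
For channel: c+4=g, h+5=m, a+6=g, n+7=u, n+8=v, e+9=n, l+10=v.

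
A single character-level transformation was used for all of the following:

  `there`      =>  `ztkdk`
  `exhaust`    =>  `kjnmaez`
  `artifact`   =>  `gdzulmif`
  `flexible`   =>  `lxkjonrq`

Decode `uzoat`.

Shifts by position in there: pos 0: t→z (+6), pos 1: h→t (+12), pos 2: e→k (+6), pos 3: r→d (+12) — repeating every 2. It's a Vigenère-style cipher with numeric key [6,12]: position i shifts by key[i mod 2].
Undoing it on uzoat: u−6=o, z−12=n, o−6=i, a−12=o, t−6=n.

onion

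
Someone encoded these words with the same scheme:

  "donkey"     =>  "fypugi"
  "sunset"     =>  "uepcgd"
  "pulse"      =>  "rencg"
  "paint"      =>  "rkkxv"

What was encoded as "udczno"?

Shifts by position in donkey: pos 0: d→f (+2), pos 1: o→y (+10), pos 2: n→p (+2), pos 3: k→u (+10) — repeating every 2. The shifts repeat in a cycle of length 2: positions 0,1,… shift by +2, +10, then the pattern repeats.
Reversing it on udczno: u−2=s, d−10=t, c−2=a, z−10=p, n−2=l, o−10=e.

staple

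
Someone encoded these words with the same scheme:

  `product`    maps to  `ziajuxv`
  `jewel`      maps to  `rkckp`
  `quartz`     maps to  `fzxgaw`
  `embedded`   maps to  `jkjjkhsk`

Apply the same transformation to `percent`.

ztkixkv

The output letters match the input read backwards, each shifted +6: product reversed is tcudorp. Two steps: reverse the string, then apply a Caesar shift of +6.
On percent: reverse → tnecrep; then shift: t+6=z, n+6=t, e+6=k, c+6=i, r+6=x, e+6=k, p+6=v.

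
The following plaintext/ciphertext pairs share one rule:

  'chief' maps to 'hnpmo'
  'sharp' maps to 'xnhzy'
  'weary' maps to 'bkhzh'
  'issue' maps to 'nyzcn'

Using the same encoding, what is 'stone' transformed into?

In chief: c→h is +5, h→n is +6, i→p is +7, e→m is +8 — the shift increases by 1 each position. Letter i (0-indexed) is shifted by i+5, so successive shifts are 5, 6, 7, ….
For stone: s+5=x, t+6=z, o+7=v, n+8=v, e+9=n.

xzvvn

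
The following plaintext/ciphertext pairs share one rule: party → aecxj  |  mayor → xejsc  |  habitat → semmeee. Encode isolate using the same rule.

Shifts by position in party: pos 0: p→a (+11), pos 1: a→e (+4), pos 2: r→c (+11), pos 3: t→x (+4) — repeating every 2. It's a Vigenère-style cipher with numeric key [11,4]: position i shifts by key[i mod 2].
On isolate: i+11=t, s+4=w, o+11=z, l+4=p, a+11=l, t+4=x, e+11=p.

twzplxp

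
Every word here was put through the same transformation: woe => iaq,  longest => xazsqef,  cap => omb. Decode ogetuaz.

cushion

Compare letters: w→i is +12, o→a is +12, e→q is +12 — a constant shift. Every letter moves 12 places later in the alphabet, wrapping around z→a.
Reversing it on ogetuaz: o−12=c, g−12=u, e−12=s, t−12=h, u−12=i, a−12=o, z−12=n.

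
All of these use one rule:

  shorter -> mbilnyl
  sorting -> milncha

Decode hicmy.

noise

This is a Caesar cipher with shift 20.
Decoding hicmy: h−20=n, i−20=o, c−20=i, m−20=s, y−20=e.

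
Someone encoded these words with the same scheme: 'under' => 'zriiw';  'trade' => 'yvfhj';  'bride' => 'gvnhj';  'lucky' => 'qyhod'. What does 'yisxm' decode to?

Shifts by position in under: pos 0: u→z (+5), pos 1: n→r (+4), pos 2: d→i (+5), pos 3: e→i (+4) — repeating every 2. A repeating key of period 2 is used — shifts +5, +4 over and over.
Reversing it on yisxm: y−5=t, i−4=e, s−5=n, x−4=t, m−5=h.

tenth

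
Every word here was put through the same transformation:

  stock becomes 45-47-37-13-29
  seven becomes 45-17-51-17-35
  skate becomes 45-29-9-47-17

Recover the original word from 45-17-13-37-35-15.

s(#19)→45 and t(#20)→47: differences scale by 2, so n = 2·pos + 7. The formula is n = 2×(alphabet index, a=1) + 7.
Reversing it on 45-17-13-37-35-15: 45→(45−7)÷2=19=s, 17→(17−7)÷2=5=e, 13→(13−7)÷2=3=c, 37→(37−7)÷2=15=o, 35→(35−7)÷2=14=n, 15→(15−7)÷2=4=d.

second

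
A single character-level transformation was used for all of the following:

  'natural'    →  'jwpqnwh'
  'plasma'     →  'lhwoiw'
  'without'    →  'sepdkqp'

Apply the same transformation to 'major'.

iwfkn

Compare letters: n→j is +22, a→w is +22, t→p is +22 — a constant shift. It's a constant shift of +22 (ROT22).
Applying it to major: m+22=i, a+22=w, j+22=f, o+22=k, r+22=n.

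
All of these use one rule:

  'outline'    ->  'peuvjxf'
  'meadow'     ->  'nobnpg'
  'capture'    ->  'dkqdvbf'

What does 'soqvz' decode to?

Shifts by position in outline: pos 0: o→p (+1), pos 1: u→e (+10), pos 2: t→u (+1), pos 3: l→v (+10) — repeating every 2. The shifts repeat in a cycle of length 2: positions 0,1,… shift by +1, +10, then the pattern repeats.
Undoing it on soqvz: s−1=r, o−10=e, q−1=p, v−10=l, z−1=y.

reply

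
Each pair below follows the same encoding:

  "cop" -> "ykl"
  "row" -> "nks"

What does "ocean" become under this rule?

Compare letters: c→y is +22, o→k is +22, p→l is +22 — a constant shift. This is a Caesar cipher with shift 22.
For ocean: o+22=k, c+22=y, e+22=a, a+22=w, n+22=j.

kyawj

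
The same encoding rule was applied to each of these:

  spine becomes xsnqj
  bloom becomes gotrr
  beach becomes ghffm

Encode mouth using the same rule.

rrzwm

Shifts by position in spine: pos 0: s→x (+5), pos 1: p→s (+3), pos 2: i→n (+5), pos 3: n→q (+3) — repeating every 2. It's a Vigenère-style cipher with numeric key [5,3]: position i shifts by key[i mod 2].
Applying it to mouth: m+5=r, o+3=r, u+5=z, t+3=w, h+5=m.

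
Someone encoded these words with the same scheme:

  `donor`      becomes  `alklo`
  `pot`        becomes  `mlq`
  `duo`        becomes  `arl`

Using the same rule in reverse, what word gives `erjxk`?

human

It's a constant shift of +23 (ROT23).
Reversing it on erjxk: e−23=h, r−23=u, j−23=m, x−23=a, k−23=n.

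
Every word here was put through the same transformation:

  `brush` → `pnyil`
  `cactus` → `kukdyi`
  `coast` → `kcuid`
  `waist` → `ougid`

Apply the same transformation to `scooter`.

b(1)→p(15) and r(17)→n(13) fit y≡21x+20 (mod 26); the inverse of 21 mod 26 is 5. This is an affine cipher: with a=0,…,z=25, each position x becomes (21x+20) mod 26.
Applying it to scooter: s(18)→21·18+20≡8=i; c(2)→21·2+20≡10=k; o(14)→21·14+20≡2=c; o(14)→21·14+20≡2=c; t(19)→21·19+20≡3=d; e(4)→21·4+20≡0=a; r(17)→21·17+20≡13=n (all mod 26).

ikccdan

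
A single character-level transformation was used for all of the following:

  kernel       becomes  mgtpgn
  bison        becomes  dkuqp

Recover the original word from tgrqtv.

report

Every letter moves 2 places later in the alphabet, wrapping around z→a.
Reversing it on tgrqtv: t−2=r, g−2=e, r−2=p, q−2=o, t−2=r, v−2=t.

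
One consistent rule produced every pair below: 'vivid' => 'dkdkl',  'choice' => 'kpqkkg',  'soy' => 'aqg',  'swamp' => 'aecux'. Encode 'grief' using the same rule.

ozkgn

The shift depends on letter class: consonant v→d is +8, but vowel i→k is +2. Vowels shift forward by 2 and consonants shift forward by 8.
For grief: g(cons)+8=o, r(cons)+8=z, i(vowel)+2=k, e(vowel)+2=g, f(cons)+8=n.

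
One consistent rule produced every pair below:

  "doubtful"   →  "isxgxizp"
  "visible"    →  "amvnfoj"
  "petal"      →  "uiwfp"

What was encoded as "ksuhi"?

Shifts by position in doubtful: pos 0: d→i (+5), pos 1: o→s (+4), pos 2: u→x (+3), pos 3: b→g (+5), pos 4: t→x (+4), pos 5: f→i (+3) — repeating every 3. It's a Vigenère-style cipher with numeric key [5,4,3]: position i shifts by key[i mod 3].
Undoing it on ksuhi: k−5=f, s−4=o, u−3=r, h−5=c, i−4=e.

force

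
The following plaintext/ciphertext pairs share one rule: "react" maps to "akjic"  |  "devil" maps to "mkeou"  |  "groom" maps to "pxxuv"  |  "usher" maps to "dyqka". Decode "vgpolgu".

Shifts by position in react: pos 0: r→a (+9), pos 1: e→k (+6), pos 2: a→j (+9), pos 3: c→i (+6) — repeating every 2. The shifts repeat in a cycle of length 2: positions 0,1,… shift by +9, +6, then the pattern repeats.
Reversing it on vgpolgu: v−9=m, g−6=a, p−9=g, o−6=i, l−9=c, g−6=a, u−9=l.

magical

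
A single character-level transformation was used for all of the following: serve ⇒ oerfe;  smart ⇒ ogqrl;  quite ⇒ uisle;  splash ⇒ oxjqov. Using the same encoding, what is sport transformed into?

s(18)→o(14) and e(4)→e(4) fit y≡23x+16 (mod 26); the inverse of 23 mod 26 is 17. This is an affine cipher: with a=0,…,z=25, each position x becomes (23x+16) mod 26.
For sport: s(18)→23·18+16≡14=o; p(15)→23·15+16≡23=x; o(14)→23·14+16≡0=a; r(17)→23·17+16≡17=r; t(19)→23·19+16≡11=l (all mod 26).

oxarl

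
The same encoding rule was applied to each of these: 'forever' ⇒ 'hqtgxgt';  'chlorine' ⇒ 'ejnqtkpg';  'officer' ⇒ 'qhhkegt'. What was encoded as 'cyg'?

Compare letters: f→h is +2, o→q is +2, r→t is +2 — a constant shift. This is a Caesar cipher with shift 2.
Decoding cyg: c−2=a, y−2=w, g−2=e.

awe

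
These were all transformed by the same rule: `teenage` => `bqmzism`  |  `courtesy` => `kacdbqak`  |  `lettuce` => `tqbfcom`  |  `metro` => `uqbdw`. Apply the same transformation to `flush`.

nxcep

Shifts by position in teenage: pos 0: t→b (+8), pos 1: e→q (+12), pos 2: e→m (+8), pos 3: n→z (+12) — repeating every 2. A repeating key of period 2 is used — shifts +8, +12 over and over.
Applying it to flush: f+8=n, l+12=x, u+8=c, s+12=e, h+8=p.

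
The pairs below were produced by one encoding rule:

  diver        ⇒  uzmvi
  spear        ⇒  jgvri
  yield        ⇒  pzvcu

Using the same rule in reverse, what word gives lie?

Each letter is shifted forward by 17 in the alphabet (a Caesar shift of +17).
Undoing it on lie: l−17=u, i−17=r, e−17=n.

urn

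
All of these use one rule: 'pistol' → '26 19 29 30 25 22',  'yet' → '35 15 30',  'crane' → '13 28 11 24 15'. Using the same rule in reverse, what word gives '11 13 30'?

act

p is letter #16 and maps to 26: an offset of 10. The number is (letter's place in the alphabet, a=1) + 10.
Decoding 11 13 30: 11→(11−10)÷1=1=a, 13→(13−10)÷1=3=c, 30→(30−10)÷1=20=t.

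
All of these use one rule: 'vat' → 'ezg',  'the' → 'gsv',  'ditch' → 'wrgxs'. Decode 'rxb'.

icy

Each pair mirrors across the alphabet (v↔e, a↔z, t↔g): positions sum to 25. This is the alphabet-reversal cipher (Atbash): a becomes z, b becomes y, etc.
Decoding rxb: r↔i, x↔c, b↔y.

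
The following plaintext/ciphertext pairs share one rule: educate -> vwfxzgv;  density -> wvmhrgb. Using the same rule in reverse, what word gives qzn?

jam

Each pair mirrors across the alphabet (e↔v, d↔w, u↔f): positions sum to 25. This is the alphabet-reversal cipher (Atbash): a becomes z, b becomes y, etc.
Decoding qzn: q↔j, z↔a, n↔m.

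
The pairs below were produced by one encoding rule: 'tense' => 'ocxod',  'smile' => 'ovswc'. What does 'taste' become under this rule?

The output letters match the input read backwards, each shifted +10: tense reversed is esnet. The word is reversed, then every letter is shifted forward by 10.
Applying it to taste: reverse → etsat; then shift: e+10=o, t+10=d, s+10=c, a+10=k, t+10=d.

odckd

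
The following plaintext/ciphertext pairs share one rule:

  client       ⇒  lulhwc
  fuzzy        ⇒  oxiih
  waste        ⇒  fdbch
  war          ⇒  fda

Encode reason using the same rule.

The shift depends on letter class: consonant c→l is +9, but vowel i→l is +3. Vowels shift forward by 3 and consonants shift forward by 9.
On reason: r(cons)+9=a, e(vowel)+3=h, a(vowel)+3=d, s(cons)+9=b, o(vowel)+3=r, n(cons)+9=w.

ahdbrw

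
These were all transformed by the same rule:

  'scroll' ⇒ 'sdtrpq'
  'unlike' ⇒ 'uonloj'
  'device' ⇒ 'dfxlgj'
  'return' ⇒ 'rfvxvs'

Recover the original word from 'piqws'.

Letter i (0-indexed) is shifted by i+0, so successive shifts are 0, 1, 2, ….
Undoing it on piqws: p−0=p, i−1=h, q−2=o, w−3=t, s−4=o.

photo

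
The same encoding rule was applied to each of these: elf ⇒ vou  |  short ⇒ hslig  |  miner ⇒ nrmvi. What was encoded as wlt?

Letters are reflected about the middle of the alphabet (position → 25−position): Atbash.
Decoding wlt: w↔d, l↔o, t↔g.

dog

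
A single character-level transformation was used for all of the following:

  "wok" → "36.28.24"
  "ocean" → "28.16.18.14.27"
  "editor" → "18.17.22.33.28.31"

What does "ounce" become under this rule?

w is letter #23 and maps to 36: an offset of 13. The number is (letter's place in the alphabet, a=1) + 13.
For ounce: o=15→28, u=21→34, n=14→27, c=3→16, e=5→18.

28.34.27.16.18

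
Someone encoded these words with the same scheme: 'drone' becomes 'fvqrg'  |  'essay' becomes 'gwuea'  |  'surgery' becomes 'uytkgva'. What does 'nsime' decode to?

logic

Shifts by position in drone: pos 0: d→f (+2), pos 1: r→v (+4), pos 2: o→q (+2), pos 3: n→r (+4) — repeating every 2. The shifts repeat in a cycle of length 2: positions 0,1,… shift by +2, +4, then the pattern repeats.
Undoing it on nsime: n−2=l, s−4=o, i−2=g, m−4=i, e−2=c.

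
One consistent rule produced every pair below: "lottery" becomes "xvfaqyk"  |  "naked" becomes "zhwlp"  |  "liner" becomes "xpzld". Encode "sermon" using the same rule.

Shifts by position in lottery: pos 0: l→x (+12), pos 1: o→v (+7), pos 2: t→f (+12), pos 3: t→a (+7) — repeating every 2. A repeating key of period 2 is used — shifts +12, +7 over and over.
For sermon: s+12=e, e+7=l, r+12=d, m+7=t, o+12=a, n+7=u.

eldtau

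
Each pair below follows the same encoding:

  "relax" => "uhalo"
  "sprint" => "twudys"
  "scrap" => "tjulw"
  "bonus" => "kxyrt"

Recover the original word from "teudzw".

shrimp

r(17)→u(20) and e(4)→h(7) fit y≡25x+11 (mod 26); the inverse of 25 mod 26 is 25. Each letter's alphabet position (a=0..z=25) is mapped through 25·x+11 mod 26 — an affine cipher.
Decoding teudzw: t(19)→25·(19−11)≡18=s; e(4)→25·(4−11)≡7=h; u(20)→25·(20−11)≡17=r; d(3)→25·(3−11)≡8=i; z(25)→25·(25−11)≡12=m; w(22)→25·(22−11)≡15=p (all mod 26).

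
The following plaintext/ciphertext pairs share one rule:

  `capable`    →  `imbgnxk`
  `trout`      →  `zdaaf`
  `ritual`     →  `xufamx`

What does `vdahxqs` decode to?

Shifts by position in capable: pos 0: c→i (+6), pos 1: a→m (+12), pos 2: p→b (+12), pos 3: a→g (+6), pos 4: b→n (+12), pos 5: l→x (+12) — repeating every 3. A repeating key of period 3 is used — shifts +6, +12, +12 over and over.
Undoing it on vdahxqs: v−6=p, d−12=r, a−12=o, h−6=b, x−12=l, q−12=e, s−6=m.

problem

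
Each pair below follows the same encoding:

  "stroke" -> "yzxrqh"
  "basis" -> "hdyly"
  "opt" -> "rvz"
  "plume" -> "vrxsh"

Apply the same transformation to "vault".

bdxrz

Vowels shift forward by 3 and consonants shift forward by 6.
Applying it to vault: v(cons)+6=b, a(vowel)+3=d, u(vowel)+3=x, l(cons)+6=r, t(cons)+6=z.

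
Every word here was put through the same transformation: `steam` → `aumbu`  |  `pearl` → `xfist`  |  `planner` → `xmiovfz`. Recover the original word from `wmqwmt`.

Shifts by position in steam: pos 0: s→a (+8), pos 1: t→u (+1), pos 2: e→m (+8), pos 3: a→b (+1) — repeating every 2. It's a Vigenère-style cipher with numeric key [8,1]: position i shifts by key[i mod 2].
Undoing it on wmqwmt: w−8=o, m−1=l, q−8=i, w−1=v, m−8=e, t−1=s.

olives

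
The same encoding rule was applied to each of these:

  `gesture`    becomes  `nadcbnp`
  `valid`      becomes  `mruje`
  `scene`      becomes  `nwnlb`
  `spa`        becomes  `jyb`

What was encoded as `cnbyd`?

The word is reversed, then every letter is shifted forward by 9.
Reversing it on cnbyd: shift back: c−9=t, n−9=e, b−9=s, y−9=p, d−9=u → tespu; then reverse → upset.

upset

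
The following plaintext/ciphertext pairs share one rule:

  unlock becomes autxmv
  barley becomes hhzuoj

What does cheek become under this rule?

In unlock: u→a is +6, n→u is +7, l→t is +8, o→x is +9 — the shift increases by 1 each position. Each letter shifts forward by (position + 6), i.e. 6, 7, 8, … — the shift grows by one for each successive letter.
For cheek: c+6=i, h+7=o, e+8=m, e+9=n, k+10=u.

iomnu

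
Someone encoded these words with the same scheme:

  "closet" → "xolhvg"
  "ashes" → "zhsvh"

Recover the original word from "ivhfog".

Each pair mirrors across the alphabet (c↔x, l↔o, o↔l): positions sum to 25. Each letter is replaced by its mirror in the alphabet: a↔z, b↔y, c↔x, and so on (the Atbash cipher).
Reversing it on ivhfog: i↔r, v↔e, h↔s, f↔u, o↔l, g↔t.

result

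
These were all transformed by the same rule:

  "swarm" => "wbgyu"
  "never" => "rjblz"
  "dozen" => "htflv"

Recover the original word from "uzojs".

Each letter shifts forward by (position + 4), i.e. 4, 5, 6, … — the shift grows by one for each successive letter.
Reversing it on uzojs: u−4=q, z−5=u, o−6=i, j−7=c, s−8=k.

quick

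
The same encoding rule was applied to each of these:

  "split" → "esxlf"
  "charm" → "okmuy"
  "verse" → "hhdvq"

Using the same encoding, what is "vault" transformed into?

It's a Vigenère-style cipher with numeric key [12,3]: position i shifts by key[i mod 2].
For vault: v+12=h, a+3=d, u+12=g, l+3=o, t+12=f.

hdgof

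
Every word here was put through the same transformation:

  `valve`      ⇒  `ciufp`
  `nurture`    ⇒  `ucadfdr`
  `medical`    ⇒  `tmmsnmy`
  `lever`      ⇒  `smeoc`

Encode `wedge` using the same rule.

In valve: v→c is +7, a→i is +8, l→u is +9, v→f is +10 — the shift increases by 1 each position. Letter i (0-indexed) is shifted by i+7, so successive shifts are 7, 8, 9, ….
On wedge: w+7=d, e+8=m, d+9=m, g+10=q, e+11=p.

dmmqp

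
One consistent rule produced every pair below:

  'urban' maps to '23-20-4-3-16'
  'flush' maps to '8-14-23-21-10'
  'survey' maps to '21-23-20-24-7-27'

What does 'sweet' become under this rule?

u is letter #21 and maps to 23: an offset of 2. Letters become their 1-based position plus 2 (so a→3, b→4, …).
On sweet: s=19→21, w=23→25, e=5→7, e=5→7, t=20→22.

21-25-7-7-22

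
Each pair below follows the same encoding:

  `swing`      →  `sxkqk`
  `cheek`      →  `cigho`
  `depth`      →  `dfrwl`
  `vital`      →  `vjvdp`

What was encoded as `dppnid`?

donkey

Each letter shifts forward by its position index (0, 1, 2, …) — the shift grows by one for each successive letter.
Undoing it on dppnid: d−0=d, p−1=o, p−2=n, n−3=k, i−4=e, d−5=y.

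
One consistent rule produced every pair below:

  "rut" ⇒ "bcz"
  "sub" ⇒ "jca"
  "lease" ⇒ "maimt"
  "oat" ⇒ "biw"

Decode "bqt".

lit

The word is reversed, then every letter is shifted forward by 8.
Undoing it on bqt: shift back: b−8=t, q−8=i, t−8=l → til; then reverse → lit.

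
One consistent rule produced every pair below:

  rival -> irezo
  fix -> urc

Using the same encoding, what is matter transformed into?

Each pair mirrors across the alphabet (r↔i, i↔r, v↔e): positions sum to 25. Letters are reflected about the middle of the alphabet (position → 25−position): Atbash.
On matter: m↔n, a↔z, t↔g, t↔g, e↔v, r↔i.

nzggvi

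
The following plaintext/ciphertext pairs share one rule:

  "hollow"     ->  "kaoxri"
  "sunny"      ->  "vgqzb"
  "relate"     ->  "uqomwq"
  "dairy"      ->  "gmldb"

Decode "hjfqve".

The shifts repeat in a cycle of length 2: positions 0,1,… shift by +3, +12, then the pattern repeats.
Reversing it on hjfqve: h−3=e, j−12=x, f−3=c, q−12=e, v−3=s, e−12=s.

excess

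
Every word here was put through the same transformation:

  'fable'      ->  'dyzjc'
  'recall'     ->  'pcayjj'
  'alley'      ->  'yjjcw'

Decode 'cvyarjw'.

Compare letters: f→d is +24, a→y is +24, b→z is +24 — a constant shift. This is a Caesar cipher with shift 24.
Decoding cvyarjw: c−24=e, v−24=x, y−24=a, a−24=c, r−24=t, j−24=l, w−24=y.

exactly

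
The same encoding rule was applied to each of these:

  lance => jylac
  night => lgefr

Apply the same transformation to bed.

zcb

Compare letters: l→j is +24, a→y is +24, n→l is +24 — a constant shift. This is a Caesar cipher with shift 24.
Applying it to bed: b+24=z, e+24=c, d+24=b.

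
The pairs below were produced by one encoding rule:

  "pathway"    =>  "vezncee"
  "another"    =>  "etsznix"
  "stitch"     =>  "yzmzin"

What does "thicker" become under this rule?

The shift depends on letter class: consonant p→v is +6, but vowel a→e is +4. The rule splits by letter class: vowels +4, consonants +6.
For thicker: t(cons)+6=z, h(cons)+6=n, i(vowel)+4=m, c(cons)+6=i, k(cons)+6=q, e(vowel)+4=i, r(cons)+6=x.

znmiqix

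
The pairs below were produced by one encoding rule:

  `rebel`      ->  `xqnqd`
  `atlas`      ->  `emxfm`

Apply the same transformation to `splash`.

The output letters match the input read backwards, each shifted +12: rebel reversed is leber. Read the word backwards and shift each letter +12.
For splash: reverse → hsalps; then shift: h+12=t, s+12=e, a+12=m, l+12=x, p+12=b, s+12=e.

temxbe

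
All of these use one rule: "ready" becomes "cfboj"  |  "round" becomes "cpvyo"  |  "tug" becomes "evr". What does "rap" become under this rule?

cba

The shift depends on letter class: consonant r→c is +11, but vowel e→f is +1. Two shifts are in play — +1 for a/e/i/o/u, +11 for every other letter.
For rap: r(cons)+11=c, a(vowel)+1=b, p(cons)+11=a.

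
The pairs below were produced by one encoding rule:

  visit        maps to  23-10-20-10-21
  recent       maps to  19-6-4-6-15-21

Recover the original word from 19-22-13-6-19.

ruler

v is letter #22 and maps to 23: an offset of 1. The number is (letter's place in the alphabet, a=1) + 1.
Undoing it on 19-22-13-6-19: 19→(19−1)÷1=18=r, 22→(22−1)÷1=21=u, 13→(13−1)÷1=12=l, 6→(6−1)÷1=5=e, 19→(19−1)÷1=18=r.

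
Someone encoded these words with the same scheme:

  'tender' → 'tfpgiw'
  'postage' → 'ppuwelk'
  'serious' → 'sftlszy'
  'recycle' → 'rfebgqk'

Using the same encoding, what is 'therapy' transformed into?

tigueue

The shift increases by 1 at each position, starting from +0: 0, 1, 2, ….
On therapy: t+0=t, h+1=i, e+2=g, r+3=u, a+4=e, p+5=u, y+6=e.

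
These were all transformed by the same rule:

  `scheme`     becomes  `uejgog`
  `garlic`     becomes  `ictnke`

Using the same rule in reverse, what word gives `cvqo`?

Compare letters: s→u is +2, c→e is +2, h→j is +2 — a constant shift. Each letter is shifted forward by 2 in the alphabet (a Caesar shift of +2).
Undoing it on cvqo: c−2=a, v−2=t, q−2=o, o−2=m.

atom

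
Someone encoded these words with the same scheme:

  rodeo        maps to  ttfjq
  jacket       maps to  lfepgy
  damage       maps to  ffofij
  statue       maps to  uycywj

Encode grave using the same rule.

iwcag

Shifts by position in rodeo: pos 0: r→t (+2), pos 1: o→t (+5), pos 2: d→f (+2), pos 3: e→j (+5) — repeating every 2. A repeating key of period 2 is used — shifts +2, +5 over and over.
Applying it to grave: g+2=i, r+5=w, a+2=c, v+5=a, e+2=g.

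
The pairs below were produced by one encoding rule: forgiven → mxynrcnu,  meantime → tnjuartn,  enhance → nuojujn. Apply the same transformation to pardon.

The shift depends on letter class: consonant f→m is +7, but vowel o→x is +9. Two shifts are in play — +9 for a/e/i/o/u, +7 for every other letter.
On pardon: p(cons)+7=w, a(vowel)+9=j, r(cons)+7=y, d(cons)+7=k, o(vowel)+9=x, n(cons)+7=u.

wjykxu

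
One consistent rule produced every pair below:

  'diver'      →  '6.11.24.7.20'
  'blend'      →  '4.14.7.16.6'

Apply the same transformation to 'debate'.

6.7.4.3.22.7

d is letter #4 and maps to 6: an offset of 2. The number is (letter's place in the alphabet, a=1) + 2.
For debate: d=4→6, e=5→7, b=2→4, a=1→3, t=20→22, e=5→7.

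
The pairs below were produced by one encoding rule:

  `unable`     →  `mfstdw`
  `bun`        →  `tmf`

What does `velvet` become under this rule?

nwdnwl

Compare letters: u→m is +18, n→f is +18, a→s is +18 — a constant shift. This is a Caesar cipher with shift 18.
On velvet: v+18=n, e+18=w, l+18=d, v+18=n, e+18=w, t+18=l.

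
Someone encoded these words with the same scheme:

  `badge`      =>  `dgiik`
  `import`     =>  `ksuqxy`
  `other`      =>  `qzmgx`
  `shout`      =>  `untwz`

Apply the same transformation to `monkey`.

Shifts by position in badge: pos 0: b→d (+2), pos 1: a→g (+6), pos 2: d→i (+5), pos 3: g→i (+2), pos 4: e→k (+6) — repeating every 3. It's a Vigenère-style cipher with numeric key [2,6,5]: position i shifts by key[i mod 3].
For monkey: m+2=o, o+6=u, n+5=s, k+2=m, e+6=k, y+5=d.

ousmkd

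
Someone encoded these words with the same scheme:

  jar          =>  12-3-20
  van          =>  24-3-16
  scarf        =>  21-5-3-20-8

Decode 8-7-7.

j is letter #10 and maps to 12: an offset of 2. The number is (letter's place in the alphabet, a=1) + 2.
Reversing it on 8-7-7: 8→(8−2)÷1=6=f, 7→(7−2)÷1=5=e, 7→(7−2)÷1=5=e.

fee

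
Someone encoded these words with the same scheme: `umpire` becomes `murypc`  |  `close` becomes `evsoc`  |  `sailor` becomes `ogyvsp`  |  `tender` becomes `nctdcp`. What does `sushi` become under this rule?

u(20)→m(12) and m(12)→u(20) fit y≡25x+6 (mod 26); the inverse of 25 mod 26 is 25. Treating letters as 0–25, the rule is x ↦ 25x + 6 (mod 26).
Applying it to sushi: s(18)→25·18+6≡14=o; u(20)→25·20+6≡12=m; s(18)→25·18+6≡14=o; h(7)→25·7+6≡25=z; i(8)→25·8+6≡24=y (all mod 26).

omozy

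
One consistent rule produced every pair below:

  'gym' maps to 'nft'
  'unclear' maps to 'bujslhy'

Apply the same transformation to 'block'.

Every letter moves 7 places later in the alphabet, wrapping around z→a.
Applying it to block: b+7=i, l+7=s, o+7=v, c+7=j, k+7=r.

isvjr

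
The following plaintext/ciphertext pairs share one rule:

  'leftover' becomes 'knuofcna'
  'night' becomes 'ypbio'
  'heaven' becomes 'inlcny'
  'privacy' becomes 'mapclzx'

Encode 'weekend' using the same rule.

l(11)→k(10) and e(4)→n(13) fit y≡7x+11 (mod 26); the inverse of 7 mod 26 is 15. Treating letters as 0–25, the rule is x ↦ 7x + 11 (mod 26).
Applying it to weekend: w(22)→7·22+11≡9=j; e(4)→7·4+11≡13=n; e(4)→7·4+11≡13=n; k(10)→7·10+11≡3=d; e(4)→7·4+11≡13=n; n(13)→7·13+11≡24=y; d(3)→7·3+11≡6=g (all mod 26).

jnndnyg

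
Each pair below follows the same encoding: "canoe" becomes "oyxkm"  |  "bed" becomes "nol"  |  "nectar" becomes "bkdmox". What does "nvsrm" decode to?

child

The word is reversed, then every letter is shifted forward by 10.
Decoding nvsrm: shift back: n−10=d, v−10=l, s−10=i, r−10=h, m−10=c → dlihc; then reverse → child.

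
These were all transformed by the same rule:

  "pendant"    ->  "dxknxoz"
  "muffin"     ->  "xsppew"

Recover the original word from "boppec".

suffer

The word is reversed, then every letter is shifted forward by 10.
Undoing it on boppec: shift back: b−10=r, o−10=e, p−10=f, p−10=f, e−10=u, c−10=s → reffus; then reverse → suffer.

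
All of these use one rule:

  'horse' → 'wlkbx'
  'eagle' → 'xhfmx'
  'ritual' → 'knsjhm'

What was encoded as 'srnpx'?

h(7)→w(22) and o(14)→l(11) fit y≡17x+7 (mod 26); the inverse of 17 mod 26 is 23. This is an affine cipher: with a=0,…,z=25, each position x becomes (17x+7) mod 26.
Decoding srnpx: s(18)→23·(18−7)≡19=t; r(17)→23·(17−7)≡22=w; n(13)→23·(13−7)≡8=i; p(15)→23·(15−7)≡2=c; x(23)→23·(23−7)≡4=e (all mod 26).

twice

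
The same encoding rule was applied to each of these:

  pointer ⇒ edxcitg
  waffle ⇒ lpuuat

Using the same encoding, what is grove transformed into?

Compare letters: p→e is +15, o→d is +15, i→x is +15 — a constant shift. Every letter moves 15 places later in the alphabet, wrapping around z→a.
For grove: g+15=v, r+15=g, o+15=d, v+15=k, e+15=t.

vgdkt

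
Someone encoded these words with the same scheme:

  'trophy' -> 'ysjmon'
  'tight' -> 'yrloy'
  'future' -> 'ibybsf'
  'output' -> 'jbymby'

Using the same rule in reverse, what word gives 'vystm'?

strap

Treating letters as 0–25, the rule is x ↦ 3x + 19 (mod 26).
Undoing it on vystm: v(21)→9·(21−19)≡18=s; y(24)→9·(24−19)≡19=t; s(18)→9·(18−19)≡17=r; t(19)→9·(19−19)≡0=a; m(12)→9·(12−19)≡15=p (all mod 26).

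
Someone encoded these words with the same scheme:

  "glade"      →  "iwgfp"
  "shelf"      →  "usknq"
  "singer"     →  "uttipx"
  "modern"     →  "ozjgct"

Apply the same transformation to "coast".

ezgue

Shifts by position in glade: pos 0: g→i (+2), pos 1: l→w (+11), pos 2: a→g (+6), pos 3: d→f (+2), pos 4: e→p (+11) — repeating every 3. The shifts repeat in a cycle of length 3: positions 0,1,… shift by +2, +11, +6, then the pattern repeats.
On coast: c+2=e, o+11=z, a+6=g, s+2=u, t+11=e.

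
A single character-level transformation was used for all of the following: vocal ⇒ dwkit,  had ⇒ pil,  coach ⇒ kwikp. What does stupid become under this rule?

Compare letters: v→d is +8, o→w is +8, c→k is +8 — a constant shift. Each letter is shifted forward by 8 in the alphabet (a Caesar shift of +8).
On stupid: s+8=a, t+8=b, u+8=c, p+8=x, i+8=q, d+8=l.

abcxql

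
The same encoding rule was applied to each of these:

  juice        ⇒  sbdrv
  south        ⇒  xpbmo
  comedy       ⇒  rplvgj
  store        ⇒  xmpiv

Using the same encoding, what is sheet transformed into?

xovvm

j(9)→s(18) and u(20)→b(1) fit y≡15x+13 (mod 26); the inverse of 15 mod 26 is 7. Treating letters as 0–25, the rule is x ↦ 15x + 13 (mod 26).
For sheet: s(18)→15·18+13≡23=x; h(7)→15·7+13≡14=o; e(4)→15·4+13≡21=v; e(4)→15·4+13≡21=v; t(19)→15·19+13≡12=m (all mod 26).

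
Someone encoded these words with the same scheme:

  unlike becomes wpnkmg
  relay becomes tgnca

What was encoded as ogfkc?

Compare letters: u→w is +2, n→p is +2, l→n is +2 — a constant shift. It's a constant shift of +2 (ROT2).
Undoing it on ogfkc: o−2=m, g−2=e, f−2=d, k−2=i, c−2=a.

media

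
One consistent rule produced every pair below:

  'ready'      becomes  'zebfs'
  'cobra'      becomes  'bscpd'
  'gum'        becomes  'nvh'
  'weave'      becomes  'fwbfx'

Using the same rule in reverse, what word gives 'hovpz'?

Read the word backwards and shift each letter +1.
Reversing it on hovpz: shift back: h−1=g, o−1=n, v−1=u, p−1=o, z−1=y → gnuoy; then reverse → young.

young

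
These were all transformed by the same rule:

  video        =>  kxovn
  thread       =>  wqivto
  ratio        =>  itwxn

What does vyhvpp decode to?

excess

v(21)→k(10) and i(8)→x(23) fit y≡7x+19 (mod 26); the inverse of 7 mod 26 is 15. Each letter's alphabet position (a=0..z=25) is mapped through 7·x+19 mod 26 — an affine cipher.
Undoing it on vyhvpp: v(21)→15·(21−19)≡4=e; y(24)→15·(24−19)≡23=x; h(7)→15·(7−19)≡2=c; v(21)→15·(21−19)≡4=e; p(15)→15·(15−19)≡18=s; p(15)→15·(15−19)≡18=s (all mod 26).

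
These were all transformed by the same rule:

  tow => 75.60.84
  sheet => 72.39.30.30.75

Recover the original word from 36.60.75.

t(#20)→75 and o(#15)→60: differences scale by 3, so n = 3·pos + 15. Each letter becomes 3×(its alphabet position, a=1..z=26) + 15.
Undoing it on 36.60.75: 36→(36−15)÷3=7=g, 60→(60−15)÷3=15=o, 75→(75−15)÷3=20=t.

got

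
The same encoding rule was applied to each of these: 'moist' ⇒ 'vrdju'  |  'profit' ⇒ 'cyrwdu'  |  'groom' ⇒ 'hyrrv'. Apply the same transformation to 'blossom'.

m(12)→v(21) and o(14)→r(17) fit y≡11x+19 (mod 26); the inverse of 11 mod 26 is 19. Each letter's alphabet position (a=0..z=25) is mapped through 11·x+19 mod 26 — an affine cipher.
For blossom: b(1)→11·1+19≡4=e; l(11)→11·11+19≡10=k; o(14)→11·14+19≡17=r; s(18)→11·18+19≡9=j; s(18)→11·18+19≡9=j; o(14)→11·14+19≡17=r; m(12)→11·12+19≡21=v (all mod 26).

ekrjjrv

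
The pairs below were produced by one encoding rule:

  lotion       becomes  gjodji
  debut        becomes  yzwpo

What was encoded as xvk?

cap

Compare letters: l→g is +21, o→j is +21, t→o is +21 — a constant shift. Each letter is shifted forward by 21 in the alphabet (a Caesar shift of +21).
Undoing it on xvk: x−21=c, v−21=a, k−21=p.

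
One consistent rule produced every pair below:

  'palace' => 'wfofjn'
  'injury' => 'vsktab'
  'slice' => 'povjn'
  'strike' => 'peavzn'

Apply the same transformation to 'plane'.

p(15)→w(22) and a(0)→f(5) fit y≡15x+5 (mod 26); the inverse of 15 mod 26 is 7. Treating letters as 0–25, the rule is x ↦ 15x + 5 (mod 26).
Applying it to plane: p(15)→15·15+5≡22=w; l(11)→15·11+5≡14=o; a(0)→15·0+5≡5=f; n(13)→15·13+5≡18=s; e(4)→15·4+5≡13=n (all mod 26).

wofsn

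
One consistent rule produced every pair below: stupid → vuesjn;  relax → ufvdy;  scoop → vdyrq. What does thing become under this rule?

Shifts by position in stupid: pos 0: s→v (+3), pos 1: t→u (+1), pos 2: u→e (+10), pos 3: p→s (+3), pos 4: i→j (+1), pos 5: d→n (+10) — repeating every 3. The shifts repeat in a cycle of length 3: positions 0,1,… shift by +3, +1, +10, then the pattern repeats.
Applying it to thing: t+3=w, h+1=i, i+10=s, n+3=q, g+1=h.

wisqh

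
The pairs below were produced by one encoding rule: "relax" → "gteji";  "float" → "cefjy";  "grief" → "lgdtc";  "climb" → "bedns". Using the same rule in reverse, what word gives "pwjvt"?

snake

Treating letters as 0–25, the rule is x ↦ 9x + 9 (mod 26).
Reversing it on pwjvt: p(15)→3·(15−9)≡18=s; w(22)→3·(22−9)≡13=n; j(9)→3·(9−9)≡0=a; v(21)→3·(21−9)≡10=k; t(19)→3·(19−9)≡4=e (all mod 26).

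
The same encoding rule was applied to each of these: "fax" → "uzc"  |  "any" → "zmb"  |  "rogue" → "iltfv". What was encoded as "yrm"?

Each pair mirrors across the alphabet (f↔u, a↔z, x↔c): positions sum to 25. Letters are reflected about the middle of the alphabet (position → 25−position): Atbash.
Decoding yrm: y↔b, r↔i, m↔n.

bin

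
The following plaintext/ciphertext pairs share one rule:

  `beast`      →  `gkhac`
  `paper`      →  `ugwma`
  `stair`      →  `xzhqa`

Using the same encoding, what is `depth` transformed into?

In beast: b→g is +5, e→k is +6, a→h is +7, s→a is +8 — the shift increases by 1 each position. Each letter shifts forward by (position + 5), i.e. 5, 6, 7, … — the shift grows by one for each successive letter.
Applying it to depth: d+5=i, e+6=k, p+7=w, t+8=b, h+9=q.

ikwbq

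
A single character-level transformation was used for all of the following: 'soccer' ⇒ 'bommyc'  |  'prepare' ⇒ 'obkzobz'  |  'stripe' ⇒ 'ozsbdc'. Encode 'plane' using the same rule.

The output letters match the input read backwards, each shifted +10: soccer reversed is reccos. Two steps: reverse the string, then apply a Caesar shift of +10.
Applying it to plane: reverse → enalp; then shift: e+10=o, n+10=x, a+10=k, l+10=v, p+10=z.

oxkvz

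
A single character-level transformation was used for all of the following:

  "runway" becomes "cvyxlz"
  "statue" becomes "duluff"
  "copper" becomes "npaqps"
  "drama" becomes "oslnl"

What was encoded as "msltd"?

Shifts by position in runway: pos 0: r→c (+11), pos 1: u→v (+1), pos 2: n→y (+11), pos 3: w→x (+1) — repeating every 2. It's a Vigenère-style cipher with numeric key [11,1]: position i shifts by key[i mod 2].
Undoing it on msltd: m−11=b, s−1=r, l−11=a, t−1=s, d−11=s.

brass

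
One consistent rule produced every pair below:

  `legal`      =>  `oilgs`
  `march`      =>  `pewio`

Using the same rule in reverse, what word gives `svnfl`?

prize

In legal: l→o is +3, e→i is +4, g→l is +5, a→g is +6 — the shift increases by 1 each position. Each letter shifts forward by (position + 3), i.e. 3, 4, 5, … — the shift grows by one for each successive letter.
Reversing it on svnfl: s−3=p, v−4=r, n−5=i, f−6=z, l−7=e.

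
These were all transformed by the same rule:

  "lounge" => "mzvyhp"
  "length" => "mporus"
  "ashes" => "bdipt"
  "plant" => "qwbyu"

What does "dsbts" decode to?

Shifts by position in lounge: pos 0: l→m (+1), pos 1: o→z (+11), pos 2: u→v (+1), pos 3: n→y (+11) — repeating every 2. It's a Vigenère-style cipher with numeric key [1,11]: position i shifts by key[i mod 2].
Undoing it on dsbts: d−1=c, s−11=h, b−1=a, t−11=i, s−1=r.

chair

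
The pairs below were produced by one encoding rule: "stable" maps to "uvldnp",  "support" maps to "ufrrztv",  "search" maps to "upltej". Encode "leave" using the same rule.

The shift depends on letter class: consonant s→u is +2, but vowel a→l is +11. The rule splits by letter class: vowels +11, consonants +2.
Applying it to leave: l(cons)+2=n, e(vowel)+11=p, a(vowel)+11=l, v(cons)+2=x, e(vowel)+11=p.

nplxp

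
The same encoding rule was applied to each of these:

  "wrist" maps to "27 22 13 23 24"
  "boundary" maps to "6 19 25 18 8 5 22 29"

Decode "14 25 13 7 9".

juice

w is letter #23 and maps to 27: an offset of 4. Each letter is replaced by its alphabet position (a=1..z=26) + 4.
Decoding 14 25 13 7 9: 14→(14−4)÷1=10=j, 25→(25−4)÷1=21=u, 13→(13−4)÷1=9=i, 7→(7−4)÷1=3=c, 9→(9−4)÷1=5=e.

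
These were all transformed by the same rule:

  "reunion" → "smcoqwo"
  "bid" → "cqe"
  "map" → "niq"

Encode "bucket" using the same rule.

ccdlmu

Vowels shift forward by 8 and consonants shift forward by 1.
For bucket: b(cons)+1=c, u(vowel)+8=c, c(cons)+1=d, k(cons)+1=l, e(vowel)+8=m, t(cons)+1=u.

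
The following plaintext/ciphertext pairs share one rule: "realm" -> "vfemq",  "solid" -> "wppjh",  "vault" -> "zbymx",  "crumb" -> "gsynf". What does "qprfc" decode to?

money

The shifts repeat in a cycle of length 2: positions 0,1,… shift by +4, +1, then the pattern repeats.
Reversing it on qprfc: q−4=m, p−1=o, r−4=n, f−1=e, c−4=y.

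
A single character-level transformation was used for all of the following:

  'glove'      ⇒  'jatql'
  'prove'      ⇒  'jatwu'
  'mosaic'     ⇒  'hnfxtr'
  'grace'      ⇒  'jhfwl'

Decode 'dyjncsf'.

anxiety

Read the word backwards and shift each letter +5.
Undoing it on dyjncsf: shift back: d−5=y, y−5=t, j−5=e, n−5=i, c−5=x, s−5=n, f−5=a → yteixna; then reverse → anxiety.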